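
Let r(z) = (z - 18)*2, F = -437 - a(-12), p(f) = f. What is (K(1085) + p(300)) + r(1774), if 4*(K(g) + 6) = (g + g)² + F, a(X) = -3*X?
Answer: 4723651/4 ≈ 1.1809e+6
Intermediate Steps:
F = -473 (F = -437 - (-3)*(-12) = -437 - 1*36 = -437 - 36 = -473)
r(z) = -36 + 2*z (r(z) = (-18 + z)*2 = -36 + 2*z)
K(g) = -497/4 + g² (K(g) = -6 + ((g + g)² - 473)/4 = -6 + ((2*g)² - 473)/4 = -6 + (4*g² - 473)/4 = -6 + (-473 + 4*g²)/4 = -6 + (-473/4 + g²) = -497/4 + g²)
(K(1085) + p(300)) + r(1774) = ((-497/4 + 1085²) + 300) + (-36 + 2*1774) = ((-497/4 + 1177225) + 300) + (-36 + 3548) = (4708403/4 + 300) + 3512 = 4709603/4 + 3512 = 4723651/4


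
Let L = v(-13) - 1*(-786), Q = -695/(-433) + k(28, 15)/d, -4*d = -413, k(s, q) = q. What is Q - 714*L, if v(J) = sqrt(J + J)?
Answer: -100359237101/178829 - 714*I*sqrt(26) ≈ -5.612e+5 - 3640.7*I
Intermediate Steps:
v(J) = sqrt(2)*sqrt(J) (v(J) = sqrt(2*J) = sqrt(2)*sqrt(J))
d = 413/4 (d = -1/4*(-413) = 413/4 ≈ 103.25)
Q = 313015/178829 (Q = -695/(-433) + 15/(413/4) = -695*(-1/433) + 15*(4/413) = 695/433 + 60/413 = 313015/178829 ≈ 1.7504)
L = 786 + I*sqrt(26) (L = sqrt(2)*sqrt(-13) - 1*(-786) = sqrt(2)*(I*sqrt(13)) + 786 = I*sqrt(26) + 786 = 786 + I*sqrt(26) ≈ 786.0 + 5.099*I)
Q - 714*L = 313015/178829 - 714*(786 + I*sqrt(26)) = 313015/178829 + (-561204 - 714*I*sqrt(26)) = -100359237101/178829 - 714*I*sqrt(26)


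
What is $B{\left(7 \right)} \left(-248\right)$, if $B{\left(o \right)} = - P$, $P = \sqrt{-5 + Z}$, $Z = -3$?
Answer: $496 i \sqrt{2} \approx 701.45 i$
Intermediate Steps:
$P = 2 i \sqrt{2}$ ($P = \sqrt{-5 - 3} = \sqrt{-8} = 2 i \sqrt{2} \approx 2.8284 i$)
$B{\left(o \right)} = - 2 i \sqrt{2}$
$B{\left(7 \right)} \left(-248\right) = - 2 i \sqrt{2} \left(-248\right) = 496 i \sqrt{2}$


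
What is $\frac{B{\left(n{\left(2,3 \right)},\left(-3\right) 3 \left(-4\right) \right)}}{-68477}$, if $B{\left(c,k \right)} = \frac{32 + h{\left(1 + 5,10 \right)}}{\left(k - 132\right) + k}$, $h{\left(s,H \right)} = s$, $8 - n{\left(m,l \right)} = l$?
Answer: $\frac{19}{2054310} \approx 9.2488 \cdot 10^{-6}$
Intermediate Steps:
$n{\left(m,l \right)} = 8 - l$
$B{\left(c,k \right)} = \frac{38}{-132 + 2 k}$ ($B{\left(c,k \right)} = \frac{32 + \left(1 + 5\right)}{\left(k - 132\right) + k} = \frac{32 + 6}{\left(-132 + k\right) + k} = \frac{38}{-132 + 2 k}$)
$\frac{B{\left(n{\left(2,3 \right)},\left(-3\right) 3 \left(-4\right) \right)}}{-68477} = \frac{19 \frac{1}{-66 + \left(-3\right) 3 \left(-4\right)}}{-68477} = \frac{19}{-66 - -36} \left(- \frac{1}{68477}\right) = \frac{19}{-66 + 36} \left(- \frac{1}{68477}\right) = \frac{19}{-30} \left(- \frac{1}{68477}\right) = 19 \left(- \frac{1}{30}\right) \left(- \frac{1}{68477}\right) = \left(- \frac{19}{30}\right) \left(- \frac{1}{68477}\right) = \frac{19}{2054310}$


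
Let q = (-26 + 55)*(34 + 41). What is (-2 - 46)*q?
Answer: -104400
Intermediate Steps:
q = 2175 (q = 29*75 = 2175)
(-2 - 46)*q = (-2 - 46)*2175 = -48*2175 = -104400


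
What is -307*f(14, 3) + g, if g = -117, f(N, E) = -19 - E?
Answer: 6637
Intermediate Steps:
-307*f(14, 3) + g = -307*(-19 - 1*3) - 117 = -307*(-19 - 3) - 117 = -307*(-22) - 117 = 6754 - 117 = 6637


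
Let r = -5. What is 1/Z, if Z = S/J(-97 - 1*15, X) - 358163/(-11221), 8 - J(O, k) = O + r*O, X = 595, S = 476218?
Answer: -2468620/2593025229 ≈ -0.00095202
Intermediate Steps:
J(O, k) = 8 + 4*O (J(O, k) = 8 - (O - 5*O) = 8 - (-4)*O = 8 + 4*O)
Z = -2593025229/2468620 (Z = 476218/(8 + 4*(-97 - 1*15)) - 358163/(-11221) = 476218/(8 + 4*(-97 - 15)) - 358163*(-1/11221) = 476218/(8 + 4*(-112)) + 358163/11221 = 476218/(8 - 448) + 358163/11221 = 476218/(-440) + 358163/11221 = 476218*(-1/440) + 358163/11221 = -238109/220 + 358163/11221 = -2593025229/2468620 ≈ -1050.4)
1/Z = 1/(-2593025229/2468620) = -2468620/2593025229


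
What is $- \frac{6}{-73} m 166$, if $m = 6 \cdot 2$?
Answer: $\frac{11952}{73} \approx 163.73$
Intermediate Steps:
$m = 12$
$- \frac{6}{-73} m 166 = - \frac{6}{-73} \cdot 12 \cdot 166 = \left(-6\right) \left(- \frac{1}{73}\right) 12 \cdot 166 = \frac{6}{73} \cdot 12 \cdot 166 = \frac{72}{73} \cdot 166 = \frac{11952}{73}$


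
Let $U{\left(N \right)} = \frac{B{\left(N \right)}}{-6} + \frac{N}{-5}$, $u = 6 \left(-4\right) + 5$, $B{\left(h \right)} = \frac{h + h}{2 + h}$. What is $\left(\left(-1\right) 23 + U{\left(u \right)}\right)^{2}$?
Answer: $\frac{24910081}{65025} \approx 383.08$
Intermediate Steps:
$B{\left(h \right)} = \frac{2 h}{2 + h}$
$u = -19$ ($u = -24 + 5 = -19$)
$U{\left(N \right)} = - \frac{N}{5} - \frac{N}{3 \left(2 + N\right)}$ ($U{\left(N \right)} = \frac{2 N \frac{1}{2 + N}}{-6} + \frac{N}{-5} = \frac{2 N}{2 + N} \left(- \frac{1}{6}\right) + N \left(- \frac{1}{5}\right) = - \frac{N}{3 \left(2 + N\right)} - \frac{N}{5} = - \frac{N}{5} - \frac{N}{3 \left(2 + N\right)}$)
$\left(\left(-1\right) 23 + U{\left(u \right)}\right)^{2} = \left(\left(-1\right) 23 + \frac{1}{15} \left(-19\right) \frac{1}{2 - 19} \left(-11 - -57\right)\right)^{2} = \left(-23 + \frac{1}{15} \left(-19\right) \frac{1}{-17} \left(-11 + 57\right)\right)^{2} = \left(-23 + \frac{1}{15} \left(-19\right) \left(- \frac{1}{17}\right) 46\right)^{2} = \left(-23 + \frac{874}{255}\right)^{2} = \left(- \frac{4991}{255}\right)^{2} = \frac{24910081}{65025}$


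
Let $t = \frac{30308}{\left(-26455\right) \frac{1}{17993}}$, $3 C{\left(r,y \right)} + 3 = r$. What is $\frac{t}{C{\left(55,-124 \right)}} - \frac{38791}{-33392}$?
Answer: $- \frac{13643949894371}{11484009680} \approx -1188.1$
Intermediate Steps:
$C{\left(r,y \right)} = -1 + \frac{r}{3}$
$t = - \frac{545331844}{26455}$ ($t = \frac{30308}{\left(-26455\right) \frac{1}{17993}} = \frac{30308}{- \frac{26455}{17993}} = 30308 \left(- \frac{17993}{26455}\right) = - \frac{545331844}{26455} \approx -20614.0$)
$\frac{t}{C{\left(55,-124 \right)}} - \frac{38791}{-33392} = - \frac{545331844}{26455 \left(-1 + \frac{1}{3} \cdot 55\right)} - \frac{38791}{-33392} = - \frac{545331844}{26455 \left(-1 + \frac{55}{3}\right)} - - \frac{38791}{33392} = - \frac{545331844}{26455 \cdot \frac{52}{3}} + \frac{38791}{33392} = \left(- \frac{545331844}{26455}\right) \frac{3}{52} + \frac{38791}{33392} = - \frac{408998883}{343915} + \frac{38791}{33392} = - \frac{13643949894371}{11484009680}$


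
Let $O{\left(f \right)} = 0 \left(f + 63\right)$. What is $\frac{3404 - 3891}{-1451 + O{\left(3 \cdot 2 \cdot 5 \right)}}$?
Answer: $\frac{487}{1451} \approx 0.33563$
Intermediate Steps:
$O{\left(f \right)} = 0$ ($O{\left(f \right)} = 0 \left(63 + f\right) = 0$)
$\frac{3404 - 3891}{-1451 + O{\left(3 \cdot 2 \cdot 5 \right)}} = \frac{3404 - 3891}{-1451 + 0} = - \frac{487}{-1451} = \left(-487\right) \left(- \frac{1}{1451}\right) = \frac{487}{1451}$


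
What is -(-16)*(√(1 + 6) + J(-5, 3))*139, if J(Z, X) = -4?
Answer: -8896 + 2224*√7 ≈ -3011.8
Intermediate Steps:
-(-16)*(√(1 + 6) + J(-5, 3))*139 = -(-16)*(√(1 + 6) - 4)*139 = -(-16)*(√7 - 4)*139 = -(-16)*(-4 + √7)*139 = -(64 - 16*√7)*139 = (-64 + 16*√7)*139 = -8896 + 2224*√7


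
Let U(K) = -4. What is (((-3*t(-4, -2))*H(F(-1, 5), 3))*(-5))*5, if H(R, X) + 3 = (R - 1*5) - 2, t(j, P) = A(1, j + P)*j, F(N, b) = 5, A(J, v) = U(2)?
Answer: -6000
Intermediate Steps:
A(J, v) = -4
t(j, P) = -4*j
H(R, X) = -10 + R (H(R, X) = -3 + ((R - 1*5) - 2) = -3 + ((R - 5) - 2) = -3 + ((-5 + R) - 2) = -3 + (-7 + R) = -10 + R)
(((-3*t(-4, -2))*H(F(-1, 5), 3))*(-5))*5 = (((-(-12)*(-4))*(-10 + 5))*(-5))*5 = ((-3*16*(-5))*(-5))*5 = (-48*(-5)*(-5))*5 = (240*(-5))*5 = -1200*5 = -6000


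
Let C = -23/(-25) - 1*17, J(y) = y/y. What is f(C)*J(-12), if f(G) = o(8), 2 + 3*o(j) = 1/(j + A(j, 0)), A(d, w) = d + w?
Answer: -31/48 ≈ -0.64583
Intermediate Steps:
J(y) = 1
C = -402/25 (C = -23*(-1/25) - 17 = 23/25 - 17 = -402/25 ≈ -16.080)
o(j) = -⅔ + 1/(6*j) (o(j) = -⅔ + 1/(3*(j + (j + 0))) = -⅔ + 1/(3*(j + j)) = -⅔ + 1/(3*((2*j))) = -⅔ + (1/(2*j))/3 = -⅔ + 1/(6*j))
f(G) = -31/48 (f(G) = (⅙)*(1 - 4*8)/8 = (⅙)*(⅛)*(1 - 32) = (⅙)*(⅛)*(-31) = -31/48)
f(C)*J(-12) = -31/48*1 = -31/48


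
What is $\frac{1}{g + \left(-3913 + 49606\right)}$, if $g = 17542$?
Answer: $\frac{1}{63235} \approx 1.5814 \cdot 10^{-5}$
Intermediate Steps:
$\frac{1}{g + \left(-3913 + 49606\right)} = \frac{1}{17542 + \left(-3913 + 49606\right)} = \frac{1}{17542 + 45693} = \frac{1}{63235}$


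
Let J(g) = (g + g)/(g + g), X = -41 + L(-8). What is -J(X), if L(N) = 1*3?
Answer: -1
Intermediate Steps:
L(N) = 3
X = -38 (X = -41 + 3 = -38)
J(g) = 1 (J(g) = (2*g)/((2*g)) = (1/(2*g))*(2*g) = 1)
-J(X) = -1*1 = -1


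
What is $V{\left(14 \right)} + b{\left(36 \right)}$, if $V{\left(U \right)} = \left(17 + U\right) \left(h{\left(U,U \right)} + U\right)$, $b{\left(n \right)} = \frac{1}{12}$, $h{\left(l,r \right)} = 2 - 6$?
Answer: $\frac{3721}{12} \approx 310.08$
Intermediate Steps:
$h{\left(l,r \right)} = -4$ ($h{\left(l,r \right)} = 2 - 6 = -4$)
$b{\left(n \right)} = \frac{1}{12}$
$V{\left(U \right)} = \left(-4 + U\right) \left(17 + U\right)$ ($V{\left(U \right)} = \left(17 + U\right) \left(-4 + U\right) = \left(-4 + U\right) \left(17 + U\right)$)
$V{\left(14 \right)} + b{\left(36 \right)} = \left(-68 + 14^{2} + 13 \cdot 14\right) + \frac{1}{12} = \left(-68 + 196 + 182\right) + \frac{1}{12} = 310 + \frac{1}{12} = \frac{3721}{12}$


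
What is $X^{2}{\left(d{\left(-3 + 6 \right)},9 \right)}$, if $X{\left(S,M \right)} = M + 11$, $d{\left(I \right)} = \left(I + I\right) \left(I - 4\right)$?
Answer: $400$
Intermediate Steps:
$d{\left(I \right)} = 2 I \left(-4 + I\right)$
$X{\left(S,M \right)} = 11 + M$
$X^{2}{\left(d{\left(-3 + 6 \right)},9 \right)} = \left(11 + 9\right)^{2} = 20^{2} = 400$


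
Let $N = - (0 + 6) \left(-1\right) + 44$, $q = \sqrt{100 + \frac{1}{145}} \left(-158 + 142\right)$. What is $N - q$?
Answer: $50 + \frac{16 \sqrt{2102645}}{145} \approx 210.01$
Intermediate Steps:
$q = - \frac{16 \sqrt{2102645}}{145}$ ($q = \sqrt{100 + \frac{1}{145}} \left(-16\right) = \sqrt{\frac{14501}{145}} \left(-16\right) = \frac{\sqrt{2102645}}{145} \left(-16\right) = - \frac{16 \sqrt{2102645}}{145} \approx -160.01$)
$N = 50$ ($N = \left(-1\right) 6 \left(-1\right) + 44 = \left(-6\right) \left(-1\right) + 44 = 6 + 44 = 50$)
$N - q = 50 - - \frac{16 \sqrt{2102645}}{145} = 50 + \frac{16 \sqrt{2102645}}{145}$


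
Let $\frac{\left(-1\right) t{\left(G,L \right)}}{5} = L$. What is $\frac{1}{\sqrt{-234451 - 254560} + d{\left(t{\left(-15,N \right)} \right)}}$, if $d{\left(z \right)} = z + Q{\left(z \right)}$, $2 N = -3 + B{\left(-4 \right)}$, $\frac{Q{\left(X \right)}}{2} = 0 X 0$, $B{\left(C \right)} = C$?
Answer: $\frac{70}{1957269} - \frac{4 i \sqrt{489011}}{1957269} \approx 3.5764 \cdot 10^{-5} - 0.0014291 i$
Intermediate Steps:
$Q{\left(X \right)} = 0$ ($Q{\left(X \right)} = 2 \cdot 0 X 0 = 2 \cdot 0 \cdot 0 = 2 \cdot 0 = 0$)
$N = - \frac{7}{2}$ ($N = \frac{-3 - 4}{2} = \frac{1}{2} \left(-7\right) = - \frac{7}{2} \approx -3.5$)
$t{\left(G,L \right)} = - 5 L$
$d{\left(z \right)} = z$ ($d{\left(z \right)} = z + 0 = z$)
$\frac{1}{\sqrt{-234451 - 254560} + d{\left(t{\left(-15,N \right)} \right)}} = \frac{1}{\sqrt{-234451 - 254560} - - \frac{35}{2}} = \frac{1}{\sqrt{-234451 - 254560} + \frac{35}{2}} = \frac{1}{\sqrt{-489011} + \frac{35}{2}} = \frac{1}{i \sqrt{489011} + \frac{35}{2}} = \frac{1}{\frac{35}{2} + i \sqrt{489011}}$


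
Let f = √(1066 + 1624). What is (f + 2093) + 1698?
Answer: 3791 + √2690 ≈ 3842.9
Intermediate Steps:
f = √2690 ≈ 51.865
(f + 2093) + 1698 = (√2690 + 2093) + 1698 = (2093 + √2690) + 1698 = 3791 + √2690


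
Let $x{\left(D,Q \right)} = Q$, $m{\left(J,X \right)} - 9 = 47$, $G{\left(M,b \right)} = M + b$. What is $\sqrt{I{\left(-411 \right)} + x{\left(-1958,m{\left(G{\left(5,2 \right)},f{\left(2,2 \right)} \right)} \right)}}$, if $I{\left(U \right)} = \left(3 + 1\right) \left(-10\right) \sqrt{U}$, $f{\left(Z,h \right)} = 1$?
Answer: $2 \sqrt{14 - 10 i \sqrt{411}} \approx 20.843 - 19.453 i$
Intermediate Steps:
$I{\left(U \right)} = - 40 \sqrt{U}$ ($I{\left(U \right)} = 4 \left(-10\right) \sqrt{U} = - 40 \sqrt{U}$)
$m{\left(J,X \right)} = 56$ ($m{\left(J,X \right)} = 9 + 47 = 56$)
$\sqrt{I{\left(-411 \right)} + x{\left(-1958,m{\left(G{\left(5,2 \right)},f{\left(2,2 \right)} \right)} \right)}} = \sqrt{- 40 \sqrt{-411} + 56} = \sqrt{- 40 i \sqrt{411} + 56} = \sqrt{56 - 40 i \sqrt{411}}$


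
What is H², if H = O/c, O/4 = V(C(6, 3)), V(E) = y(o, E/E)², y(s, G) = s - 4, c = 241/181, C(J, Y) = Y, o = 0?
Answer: 134189056/58081 ≈ 2310.4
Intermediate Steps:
c = 241/181 (c = 241*(1/181) = 241/181 ≈ 1.3315)
y(s, G) = -4 + s
V(E) = 16 (V(E) = (-4 + 0)² = (-4)² = 16)
O = 64 (O = 4*16 = 64)
H = 11584/241 (H = 64/(241/181) = 64*(181/241) = 11584/241 ≈ 48.066)
H² = (11584/241)² = 134189056/58081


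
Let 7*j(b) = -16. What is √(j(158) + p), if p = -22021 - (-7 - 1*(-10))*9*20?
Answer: I*√1105601/7 ≈ 150.21*I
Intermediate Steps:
j(b) = -16/7 (j(b) = (⅐)*(-16) = -16/7)
p = -22561 (p = -22021 - (-7 + 10)*9*20 = -22021 - 3*9*20 = -22021 - 27*20 = -22021 - 1*540 = -22021 - 540 = -22561)
√(j(158) + p) = √(-16/7 - 22561) = √(-157943/7) = I*√1105601/7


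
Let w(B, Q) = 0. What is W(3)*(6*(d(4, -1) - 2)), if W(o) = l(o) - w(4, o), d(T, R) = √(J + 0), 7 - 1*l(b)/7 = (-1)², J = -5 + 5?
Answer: -504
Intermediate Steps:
J = 0
l(b) = 42 (l(b) = 49 - 7*(-1)² = 49 - 7*1 = 49 - 7 = 42)
d(T, R) = 0 (d(T, R) = √(0 + 0) = √0 = 0)
W(o) = 42 (W(o) = 42 - 1*0 = 42 + 0 = 42)
W(3)*(6*(d(4, -1) - 2)) = 42*(6*(0 - 2)) = 42*(6*(-2)) = 42*(-12) = -504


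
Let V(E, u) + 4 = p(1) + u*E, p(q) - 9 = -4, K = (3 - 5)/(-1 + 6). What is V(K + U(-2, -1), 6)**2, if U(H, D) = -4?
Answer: 16129/25 ≈ 645.16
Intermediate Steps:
K = -2/5 ≈ -0.40000
p(q) = 5 (p(q) = 9 - 4 = 5)
V(E, u) = 1 + E*u (V(E, u) = -4 + (5 + u*E) = -4 + (5 + E*u) = 1 + E*u)
V(K + U(-2, -1), 6)**2 = (1 + (-2/5 - 4)*6)**2 = (1 - 22/5*6)**2 = (1 - 132/5)**2 = (-127/5)**2 = 16129/25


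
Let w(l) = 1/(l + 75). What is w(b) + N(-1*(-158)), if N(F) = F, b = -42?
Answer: 5215/33 ≈ 158.03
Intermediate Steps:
w(l) = 1/(75 + l)
w(b) + N(-1*(-158)) = 1/(75 - 42) - 1*(-158) = 1/33 + 158 = 5215/33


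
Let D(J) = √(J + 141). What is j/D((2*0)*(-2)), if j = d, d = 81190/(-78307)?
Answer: -81190*√141/11041287 ≈ -0.087316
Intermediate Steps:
d = -81190/78307 (d = 81190*(-1/78307) = -81190/78307 ≈ -1.0368)
j = -81190/78307 ≈ -1.0368
D(J) = √(141 + J)
j/D((2*0)*(-2)) = -81190/(78307*√(141 + (2*0)*(-2))) = -81190/(78307*√(141 + 0*(-2))) = -81190/(78307*√(141 + 0)) = -81190*√141/141/78307 = -81190*√141/11041287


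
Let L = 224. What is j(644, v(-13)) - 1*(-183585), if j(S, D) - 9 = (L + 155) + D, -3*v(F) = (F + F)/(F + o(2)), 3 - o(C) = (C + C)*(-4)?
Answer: 1655770/9 ≈ 1.8397e+5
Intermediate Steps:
o(C) = 3 + 8*C (o(C) = 3 - (C + C)*(-4) = 3 - 2*C*(-4) = 3 - (-8)*C = 3 + 8*C)
v(F) = -2*F/(3*(19 + F)) (v(F) = -(F + F)/(3*(F + (3 + 8*2))) = -2*F/(3*(F + (3 + 16))) = -2*F/(3*(F + 19)) = -2*F/(3*(19 + F)))
j(S, D) = 388 + D (j(S, D) = 9 + ((224 + 155) + D) = 9 + (379 + D) = 388 + D)
j(644, v(-13)) - 1*(-183585) = (388 - 2*(-13)/(57 + 3*(-13))) - 1*(-183585) = (388 - 2*(-13)/(57 - 39)) + 183585 = (388 - 2*(-13)/18) + 183585 = (388 - 2*(-13)*1/18) + 183585 = (388 + 13/9) + 183585 = 3505/9 + 183585 = 1655770/9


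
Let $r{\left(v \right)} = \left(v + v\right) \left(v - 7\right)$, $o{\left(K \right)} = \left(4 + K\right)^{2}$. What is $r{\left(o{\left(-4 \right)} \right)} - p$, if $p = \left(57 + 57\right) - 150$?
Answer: $36$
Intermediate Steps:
$r{\left(v \right)} = 2 v \left(-7 + v\right)$
$p = -36$ ($p = 114 - 150 = -36$)
$r{\left(o{\left(-4 \right)} \right)} - p = 2 \left(4 - 4\right)^{2} \left(-7 + \left(4 - 4\right)^{2}\right) - -36 = 2 \cdot 0^{2} \left(-7 + 0^{2}\right) + 36 = 2 \cdot 0 \left(-7 + 0\right) + 36 = 2 \cdot 0 \left(-7\right) + 36 = 0 + 36 = 36$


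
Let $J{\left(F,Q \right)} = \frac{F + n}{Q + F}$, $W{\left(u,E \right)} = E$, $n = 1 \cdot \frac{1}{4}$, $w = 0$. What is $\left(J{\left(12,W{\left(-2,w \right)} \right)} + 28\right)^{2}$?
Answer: $\frac{1940449}{2304} \approx 842.21$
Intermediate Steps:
$n = \frac{1}{4}$ ($n = 1 \cdot \frac{1}{4} = \frac{1}{4} \approx 0.25$)
$J{\left(F,Q \right)} = \frac{\frac{1}{4} + F}{F + Q}$ ($J{\left(F,Q \right)} = \frac{F + \frac{1}{4}}{Q + F} = \frac{\frac{1}{4} + F}{F + Q}$)
$\left(J{\left(12,W{\left(-2,w \right)} \right)} + 28\right)^{2} = \left(\frac{\frac{1}{4} + 12}{12 + 0} + 28\right)^{2} = \left(\frac{1}{12} \cdot \frac{49}{4} + 28\right)^{2} = \left(\frac{49}{48} + 28\right)^{2} = \left(\frac{1393}{48}\right)^{2} = \frac{1940449}{2304}$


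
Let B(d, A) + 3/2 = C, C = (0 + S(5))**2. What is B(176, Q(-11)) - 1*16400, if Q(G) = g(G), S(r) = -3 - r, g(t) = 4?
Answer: -32675/2 ≈ -16338.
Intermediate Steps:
Q(G) = 4
C = 64 (C = (0 + (-3 - 1*5))**2 = (0 + (-3 - 5))**2 = (0 - 8)**2 = (-8)**2 = 64)
B(d, A) = 125/2 (B(d, A) = -3/2 + 64 = 125/2)
B(176, Q(-11)) - 1*16400 = 125/2 - 1*16400 = 125/2 - 16400 = -32675/2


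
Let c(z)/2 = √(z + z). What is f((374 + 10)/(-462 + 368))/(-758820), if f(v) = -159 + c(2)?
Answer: 31/151764 ≈ 0.00020426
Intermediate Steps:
c(z) = 2*√2*√z (c(z) = 2*√(z + z) = 2*√(2*z) = 2*(√2*√z) = 2*√2*√z)
f(v) = -155 (f(v) = -159 + 2*√2*√2 = -159 + 4 = -155)
f((374 + 10)/(-462 + 368))/(-758820) = -155/(-758820) = -155*(-1/758820) = 31/151764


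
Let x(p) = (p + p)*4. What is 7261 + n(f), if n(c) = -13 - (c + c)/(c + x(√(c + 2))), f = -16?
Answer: 65228/9 - 2*I*√14/9 ≈ 7247.6 - 0.83148*I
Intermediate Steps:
x(p) = 8*p (x(p) = (2*p)*4 = 8*p)
n(c) = -13 - 2*c/(c + 8*√(2 + c)) (n(c) = -13 - (c + c)/(c + 8*√(c + 2)) = -13 - 2*c/(c + 8*√(2 + c)))
7261 + n(f) = 7261 + (-104*√(2 - 16) - 15*(-16))/(-16 + 8*√(2 - 16)) = 7261 + (-104*I*√14 + 240)/(-16 + 8*√(-14)) = 7261 + (-104*I*√14 + 240)/(-16 + 8*(I*√14)) = 7261 + (-104*I*√14 + 240)/(-16 + 8*I*√14) = 7261 + (240 - 104*I*√14)/(-16 + 8*I*√14)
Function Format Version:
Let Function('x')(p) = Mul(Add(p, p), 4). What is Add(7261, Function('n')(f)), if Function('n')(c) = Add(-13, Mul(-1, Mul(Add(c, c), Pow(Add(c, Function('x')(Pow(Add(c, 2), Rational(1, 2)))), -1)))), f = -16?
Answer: Add(Rational(65228, 9), Mul(Rational(-2, 9), I, Pow(14, Rational(1, 2)))) ≈ Add(7247.6, Mul(-0.83148, I))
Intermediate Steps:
Function('x')(p) = Mul(8, p) (Function('x')(p) = Mul(Mul(2, p), 4) = Mul(8, p))
Function('n')(c) = Add(-13, Mul(-2, c, Pow(Add(c, Mul(8, Pow(Add(2, c), Rational(1, 2)))), -1))) (Function('n')(c) = Add(-13, Mul(-1, Mul(Add(c, c), Pow(Add(c, Mul(8, Pow(Add(c, 2), Rational(1, 2)))), -1)))) = Add(-13, Mul(-1, Mul(Mul(2, c), Pow(Add(c, Mul(8, Pow(Add(2, c), Rational(1, 2)))), -1)))) = Add(-13, Mul(-1, Mul(2, c, Pow(Add(c, Mul(8, Pow(Add(2, c), Rational(1, 2)))), -1)))) = Add(-13, Mul(-2, c, Pow(Add(c, Mul(8, Pow(Add(2, c), Rational(1, 2)))), -1))))
Add(7261, Function('n')(f)) = Add(7261, Mul(Pow(Add(-16, Mul(8, Pow(Add(2, -16), Rational(1, 2)))), -1), Add(Mul(-104, Pow(Add(2, -16), Rational(1, 2))), Mul(-15, -16)))) = Add(7261, Mul(Pow(Add(-16, Mul(8, Pow(-14, Rational(1, 2)))), -1), Add(Mul(-104, Pow(-14, Rational(1, 2))), 240))) = Add(7261, Mul(Pow(Add(-16, Mul(8, Mul(I, Pow(14, Rational(1, 2))))), -1), Add(Mul(-104, Mul(I, Pow(14, Rational(1, 2)))), 240))) = Add(7261, Mul(Pow(Add(-16, Mul(8, I, Pow(14, Rational(1, 2)))), -1), Add(Mul(-104, I, Pow(14, Rational(1, 2))), 240))) = Add(7261, Mul(Pow(Add(-16, Mul(8, I, Pow(14, Rational(1, 2)))), -1), Add(240, Mul(-104, I, Pow(14, Rational(1, 2))))))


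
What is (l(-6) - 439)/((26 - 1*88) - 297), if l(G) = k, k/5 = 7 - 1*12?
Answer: 464/359 ≈ 1.2925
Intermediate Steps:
k = -25 (k = 5*(7 - 1*12) = 5*(7 - 12) = 5*(-5) = -25)
l(G) = -25
(l(-6) - 439)/((26 - 1*88) - 297) = (-25 - 439)/((26 - 1*88) - 297) = -464/((26 - 88) - 297) = -464/(-62 - 297) = -464/(-359) = -464*(-1/359) = 464/359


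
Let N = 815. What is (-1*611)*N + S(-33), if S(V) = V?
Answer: -497998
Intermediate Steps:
(-1*611)*N + S(-33) = -1*611*815 - 33 = -611*815 - 33 = -497965 - 33 = -497998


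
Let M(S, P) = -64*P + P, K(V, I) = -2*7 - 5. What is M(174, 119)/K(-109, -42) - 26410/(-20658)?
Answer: 77687408/196251 ≈ 395.86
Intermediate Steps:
K(V, I) = -19 (K(V, I) = -14 - 5 = -19)
M(S, P) = -63*P
M(174, 119)/K(-109, -42) - 26410/(-20658) = -63*119/(-19) - 26410/(-20658) = -7497*(-1/19) - 26410*(-1/20658) = 7497/19 + 13205/10329 = 77687408/196251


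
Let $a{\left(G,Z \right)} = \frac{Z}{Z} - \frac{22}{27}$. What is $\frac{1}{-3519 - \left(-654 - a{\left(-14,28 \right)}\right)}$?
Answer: $- \frac{27}{77350} \approx -0.00034906$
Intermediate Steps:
$a{\left(G,Z \right)} = \frac{5}{27}$ ($a{\left(G,Z \right)} = 1 - \frac{22}{27} = \frac{5}{27}$)
$\frac{1}{-3519 - \left(-654 - a{\left(-14,28 \right)}\right)} = \frac{1}{-3519 + \left(\left(\frac{5}{27} + 1630\right) - 976\right)} = \frac{1}{-3519 + \left(\frac{44015}{27} - 976\right)} = \frac{1}{-3519 + \frac{17663}{27}} = \frac{1}{- \frac{77350}{27}} = - \frac{27}{77350}$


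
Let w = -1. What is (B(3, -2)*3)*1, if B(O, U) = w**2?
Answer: 3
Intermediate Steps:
B(O, U) = 1 (B(O, U) = (-1)**2 = 1)
(B(3, -2)*3)*1 = (1*3)*1 = 3*1 = 3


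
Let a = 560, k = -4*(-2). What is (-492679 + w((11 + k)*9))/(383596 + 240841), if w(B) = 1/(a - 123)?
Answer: -215300722/272878969 ≈ -0.78900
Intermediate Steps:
k = 8
w(B) = 1/437 (w(B) = 1/(560 - 123) = 1/437)
(-492679 + w((11 + k)*9))/(383596 + 240841) = (-492679 + 1/437)/(383596 + 240841) = -215300722/437/624437 = -215300722/437*1/624437 = -215300722/272878969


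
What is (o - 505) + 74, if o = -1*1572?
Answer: -2003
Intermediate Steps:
o = -1572
(o - 505) + 74 = (-1572 - 505) + 74 = -2077 + 74 = -2003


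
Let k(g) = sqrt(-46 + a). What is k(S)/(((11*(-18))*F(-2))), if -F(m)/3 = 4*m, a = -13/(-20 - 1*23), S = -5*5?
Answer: -I*sqrt(84495)/204336 ≈ -0.0014226*I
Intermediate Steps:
S = -25
a = 13/43 (a = -13/(-20 - 23) = -13/(-43) = -13*(-1/43) = 13/43 ≈ 0.30233)
F(m) = -12*m
k(g) = I*sqrt(84495)/43 (k(g) = sqrt(-46 + 13/43) = sqrt(-1965/43) = I*sqrt(84495)/43)
k(S)/(((11*(-18))*F(-2))) = (I*sqrt(84495)/43)/(((11*(-18))*(-12*(-2)))) = (I*sqrt(84495)/43)/((-198*24)) = (I*sqrt(84495)/43)/(-4752) = (I*sqrt(84495)/43)*(-1/4752) = -I*sqrt(84495)/204336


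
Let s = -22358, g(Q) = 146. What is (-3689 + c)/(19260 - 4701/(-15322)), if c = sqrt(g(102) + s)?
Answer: -56522858/295106421 + 30644*I*sqrt(617)/98368807 ≈ -0.19153 + 0.007738*I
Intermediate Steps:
c = 6*I*sqrt(617) (c = sqrt(146 - 22358) = sqrt(-22212) = 6*I*sqrt(617) ≈ 149.04*I)
(-3689 + c)/(19260 - 4701/(-15322)) = (-3689 + 6*I*sqrt(617))/(19260 - 4701/(-15322)) = (-3689 + 6*I*sqrt(617))/(19260 - 4701*(-1/15322)) = (-3689 + 6*I*sqrt(617))/(19260 + 4701/15322) = (-3689 + 6*I*sqrt(617))/(295106421/15322) = (-3689 + 6*I*sqrt(617))*(15322/295106421) = -56522858/295106421 + 30644*I*sqrt(617)/98368807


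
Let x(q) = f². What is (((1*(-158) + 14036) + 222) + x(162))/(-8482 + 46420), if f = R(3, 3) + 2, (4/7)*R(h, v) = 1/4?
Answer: 1203707/3237376 ≈ 0.37182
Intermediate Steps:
R(h, v) = 7/16 (R(h, v) = (7/4)/4 = (7/4)*(¼) = 7/16)
f = 39/16 (f = 7/16 + 2 = 39/16 ≈ 2.4375)
x(q) = 1521/256 (x(q) = (39/16)² = 1521/256)
(((1*(-158) + 14036) + 222) + x(162))/(-8482 + 46420) = (((1*(-158) + 14036) + 222) + 1521/256)/(-8482 + 46420) = (((-158 + 14036) + 222) + 1521/256)/37938 = ((13878 + 222) + 1521/256)*(1/37938) = (14100 + 1521/256)*(1/37938) = (3611121/256)*(1/37938) = 1203707/3237376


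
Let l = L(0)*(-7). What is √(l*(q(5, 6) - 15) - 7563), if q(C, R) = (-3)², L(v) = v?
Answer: I*√7563 ≈ 86.965*I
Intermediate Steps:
q(C, R) = 9
l = 0 (l = 0*(-7) = 0)
√(l*(q(5, 6) - 15) - 7563) = √(0*(9 - 15) - 7563) = √(0*(-6) - 7563) = √(0 - 7563) = √(-7563) = I*√7563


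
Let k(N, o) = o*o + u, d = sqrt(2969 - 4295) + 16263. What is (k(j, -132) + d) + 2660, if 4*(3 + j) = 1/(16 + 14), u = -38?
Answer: 36309 + I*sqrt(1326) ≈ 36309.0 + 36.414*I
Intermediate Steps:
j = -359/120 (j = -3 + 1/(4*(16 + 14)) = -3 + (1/4)/30 = -3 + (1/4)*(1/30) = -3 + 1/120 = -359/120 ≈ -2.9917)
d = 16263 + I*sqrt(1326) (d = sqrt(-1326) + 16263 = I*sqrt(1326) + 16263 = 16263 + I*sqrt(1326) ≈ 16263.0 + 36.414*I)
k(N, o) = -38 + o**2 (k(N, o) = o*o - 38 = o**2 - 38 = -38 + o**2)
(k(j, -132) + d) + 2660 = ((-38 + (-132)**2) + (16263 + I*sqrt(1326))) + 2660 = ((-38 + 17424) + (16263 + I*sqrt(1326))) + 2660 = (17386 + (16263 + I*sqrt(1326))) + 2660 = (33649 + I*sqrt(1326)) + 2660 = 36309 + I*sqrt(1326)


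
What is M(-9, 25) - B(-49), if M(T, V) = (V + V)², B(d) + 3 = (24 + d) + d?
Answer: 2577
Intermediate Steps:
B(d) = 21 + 2*d (B(d) = -3 + ((24 + d) + d) = -3 + (24 + 2*d) = 21 + 2*d)
M(T, V) = 4*V² (M(T, V) = (2*V)² = 4*V²)
M(-9, 25) - B(-49) = 4*25² - (21 + 2*(-49)) = 4*625 - (21 - 98) = 2500 - 1*(-77) = 2500 + 77 = 2577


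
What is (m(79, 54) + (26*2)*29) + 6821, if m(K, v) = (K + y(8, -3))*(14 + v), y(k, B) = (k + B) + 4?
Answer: 14313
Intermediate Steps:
y(k, B) = 4 + B + k (y(k, B) = (B + k) + 4 = 4 + B + k)
m(K, v) = (9 + K)*(14 + v) (m(K, v) = (K + (4 - 3 + 8))*(14 + v) = (K + 9)*(14 + v) = (9 + K)*(14 + v))
(m(79, 54) + (26*2)*29) + 6821 = ((126 + 9*54 + 14*79 + 79*54) + (26*2)*29) + 6821 = ((126 + 486 + 1106 + 4266) + 52*29) + 6821 = (5984 + 1508) + 6821 = 7492 + 6821 = 14313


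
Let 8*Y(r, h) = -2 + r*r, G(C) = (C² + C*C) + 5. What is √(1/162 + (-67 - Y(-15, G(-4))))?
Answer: 5*I*√4918/36 ≈ 9.7401*I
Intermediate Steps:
G(C) = 5 + 2*C² (G(C) = (C² + C²) + 5 = 2*C² + 5 = 5 + 2*C²)
Y(r, h) = -¼ + r²/8 (Y(r, h) = (-2 + r*r)/8 = (-2 + r²)/8 = -¼ + r²/8)
√(1/162 + (-67 - Y(-15, G(-4)))) = √(1/162 + (-67 - (-¼ + (⅛)*(-15)²))) = √(1/162 + (-67 - (-¼ + (⅛)*225))) = √(1/162 + (-67 - (-¼ + 225/8))) = √(1/162 + (-67 - 1*223/8)) = √(1/162 + (-67 - 223/8)) = √(1/162 - 759/8) = √(-61475/648) = 5*I*√4918/36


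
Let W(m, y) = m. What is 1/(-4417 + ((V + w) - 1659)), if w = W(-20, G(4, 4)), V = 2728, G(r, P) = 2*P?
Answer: -1/3368 ≈ -0.00029691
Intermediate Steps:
w = -20
1/(-4417 + ((V + w) - 1659)) = 1/(-4417 + ((2728 - 20) - 1659)) = 1/(-4417 + (2708 - 1659)) = 1/(-4417 + 1049) = 1/(-3368) = -1/3368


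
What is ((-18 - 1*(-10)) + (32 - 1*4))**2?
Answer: 400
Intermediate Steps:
((-18 - 1*(-10)) + (32 - 1*4))**2 = ((-18 + 10) + (32 - 4))**2 = (-8 + 28)**2 = 20**2 = 400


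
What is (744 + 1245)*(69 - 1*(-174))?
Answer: 483327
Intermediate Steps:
(744 + 1245)*(69 - 1*(-174)) = 1989*(69 + 174) = 1989*243 = 483327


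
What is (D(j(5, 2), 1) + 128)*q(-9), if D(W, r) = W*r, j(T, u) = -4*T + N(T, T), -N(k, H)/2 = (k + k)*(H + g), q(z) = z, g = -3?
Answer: -612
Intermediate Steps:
N(k, H) = -4*k*(-3 + H) (N(k, H) = -2*(k + k)*(H - 3) = -2*2*k*(-3 + H) = -4*k*(-3 + H))
j(T, u) = -4*T + 4*T*(3 - T)
(D(j(5, 2), 1) + 128)*q(-9) = ((4*5*(2 - 1*5))*1 + 128)*(-9) = ((4*5*(2 - 5))*1 + 128)*(-9) = ((4*5*(-3))*1 + 128)*(-9) = (-60*1 + 128)*(-9) = (-60 + 128)*(-9) = 68*(-9) = -612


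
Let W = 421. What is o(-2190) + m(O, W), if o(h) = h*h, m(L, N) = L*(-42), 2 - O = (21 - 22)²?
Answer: 4796058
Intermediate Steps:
O = 1 (O = 2 - (21 - 22)² = 2 - 1*(-1)² = 2 - 1*1 = 2 - 1 = 1)
m(L, N) = -42*L
o(h) = h²
o(-2190) + m(O, W) = (-2190)² - 42*1 = 4796100 - 42 = 4796058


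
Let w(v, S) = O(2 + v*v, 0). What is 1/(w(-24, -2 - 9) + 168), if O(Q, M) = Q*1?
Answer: 1/746 ≈ 0.0013405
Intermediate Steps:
O(Q, M) = Q
w(v, S) = 2 + v**2 (w(v, S) = 2 + v*v = 2 + v**2)
1/(w(-24, -2 - 9) + 168) = 1/((2 + (-24)**2) + 168) = 1/((2 + 576) + 168) = 1/(578 + 168) = 1/746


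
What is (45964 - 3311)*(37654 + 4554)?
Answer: 1800297824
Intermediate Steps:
(45964 - 3311)*(37654 + 4554) = 42653*42208 = 1800297824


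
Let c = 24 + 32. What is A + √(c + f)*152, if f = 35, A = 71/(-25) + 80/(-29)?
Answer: -4059/725 + 152*√91 ≈ 1444.4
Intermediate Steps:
c = 56
A = -4059/725 (A = 71*(-1/25) + 80*(-1/29) = -71/25 - 80/29 = -4059/725 ≈ -5.5986)
A + √(c + f)*152 = -4059/725 + √(56 + 35)*152 = -4059/725 + √91*152 = -4059/725 + 152*√91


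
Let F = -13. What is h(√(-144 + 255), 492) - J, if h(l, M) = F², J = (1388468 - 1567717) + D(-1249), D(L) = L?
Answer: 180667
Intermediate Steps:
J = -180498 (J = (1388468 - 1567717) - 1249 = -179249 - 1249 = -180498)
h(l, M) = 169 (h(l, M) = (-13)² = 169)
h(√(-144 + 255), 492) - J = 169 - 1*(-180498) = 169 + 180498 = 180667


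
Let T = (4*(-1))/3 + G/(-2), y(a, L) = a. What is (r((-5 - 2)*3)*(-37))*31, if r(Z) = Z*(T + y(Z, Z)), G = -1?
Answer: -1051799/2 ≈ -5.2590e+5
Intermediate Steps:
T = -⅚ (T = (4*(-1))/3 - 1/(-2) = -4*⅓ - 1*(-½) = -4/3 + ½ = -⅚ ≈ -0.83333)
r(Z) = Z*(-⅚ + Z)
(r((-5 - 2)*3)*(-37))*31 = ((((-5 - 2)*3)*(-5 + 6*((-5 - 2)*3))/6)*(-37))*31 = (((-7*3)*(-5 + 6*(-7*3))/6)*(-37))*31 = (((⅙)*(-21)*(-5 + 6*(-21)))*(-37))*31 = (((⅙)*(-21)*(-5 - 126))*(-37))*31 = (((⅙)*(-21)*(-131))*(-37))*31 = ((917/2)*(-37))*31 = -33929/2*31 = -1051799/2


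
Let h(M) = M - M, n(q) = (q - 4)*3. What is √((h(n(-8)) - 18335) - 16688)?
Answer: I*√35023 ≈ 187.14*I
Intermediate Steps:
n(q) = -12 + 3*q (n(q) = (-4 + q)*3 = -12 + 3*q)
h(M) = 0
√((h(n(-8)) - 18335) - 16688) = √((0 - 18335) - 16688) = √(-18335 - 16688) = √(-35023) = I*√35023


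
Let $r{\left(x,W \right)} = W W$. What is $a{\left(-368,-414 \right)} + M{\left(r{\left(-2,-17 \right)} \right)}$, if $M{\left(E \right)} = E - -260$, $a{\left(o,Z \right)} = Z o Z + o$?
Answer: $-63073547$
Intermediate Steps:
$r{\left(x,W \right)} = W^{2}$
$a{\left(o,Z \right)} = o + o Z^{2}$ ($a{\left(o,Z \right)} = o Z^{2} + o = o + o Z^{2}$)
$M{\left(E \right)} = 260 + E$ ($M{\left(E \right)} = E + 260 = 260 + E$)
$a{\left(-368,-414 \right)} + M{\left(r{\left(-2,-17 \right)} \right)} = - 368 \left(1 + \left(-414\right)^{2}\right) + \left(260 + \left(-17\right)^{2}\right) = - 368 \left(1 + 171396\right) + \left(260 + 289\right) = \left(-368\right) 171397 + 549 = -63074096 + 549 = -63073547$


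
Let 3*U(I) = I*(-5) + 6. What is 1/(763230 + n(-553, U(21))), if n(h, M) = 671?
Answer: 1/763901 ≈ 1.3091e-6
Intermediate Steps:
U(I) = 2 - 5*I/3 (U(I) = (I*(-5) + 6)/3 = (-5*I + 6)/3 = (6 - 5*I)/3 = 2 - 5*I/3)
1/(763230 + n(-553, U(21))) = 1/(763230 + 671) = 1/763901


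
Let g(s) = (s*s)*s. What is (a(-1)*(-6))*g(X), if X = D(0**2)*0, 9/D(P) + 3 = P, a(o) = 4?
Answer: 0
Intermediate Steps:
D(P) = 9/(-3 + P)
X = 0 (X = (9/(-3 + 0**2))*0 = (9/(-3 + 0))*0 = (9/(-3))*0 = (9*(-1/3))*0 = -3*0 = 0)
g(s) = s**3 (g(s) = s**2*s = s**3)
(a(-1)*(-6))*g(X) = (4*(-6))*0**3 = -24*0 = 0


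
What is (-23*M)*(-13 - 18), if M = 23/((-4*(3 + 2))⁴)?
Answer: 16399/160000 ≈ 0.10249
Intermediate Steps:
M = 23/160000 (M = 23/((-4*5)⁴) = 23/((-20)⁴) = 23/160000 ≈ 0.00014375)
(-23*M)*(-13 - 18) = (-23*23/160000)*(-13 - 18) = -529/160000*(-31) = 16399/160000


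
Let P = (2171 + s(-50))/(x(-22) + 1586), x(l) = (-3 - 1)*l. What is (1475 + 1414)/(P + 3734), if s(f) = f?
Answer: 1612062/2084279 ≈ 0.77344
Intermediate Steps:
x(l) = -4*l
P = 707/558 (P = (2171 - 50)/(-4*(-22) + 1586) = 2121/(88 + 1586) = 2121/1674 = 2121*(1/1674) = 707/558 ≈ 1.2670)
(1475 + 1414)/(P + 3734) = (1475 + 1414)/(707/558 + 3734) = 2889/(2084279/558) = 2889*(558/2084279) = 1612062/2084279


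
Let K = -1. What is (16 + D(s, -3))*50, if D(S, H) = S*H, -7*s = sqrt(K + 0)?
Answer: 800 + 150*I/7 ≈ 800.0 + 21.429*I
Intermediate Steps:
s = -I/7 (s = -sqrt(-1 + 0)/7 = -I/7 ≈ -0.14286*I)
D(S, H) = H*S
(16 + D(s, -3))*50 = (16 - (-3)*I/7)*50 = (16 + 3*I/7)*50 = 800 + 150*I/7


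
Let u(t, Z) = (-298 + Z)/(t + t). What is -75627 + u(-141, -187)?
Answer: -21326329/282 ≈ -75625.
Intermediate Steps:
u(t, Z) = (-298 + Z)/(2*t) (u(t, Z) = (-298 + Z)/((2*t)) = (-298 + Z)*(1/(2*t)) = (-298 + Z)/(2*t))
-75627 + u(-141, -187) = -75627 + (½)*(-298 - 187)/(-141) = -75627 + (½)*(-1/141)*(-485) = -75627 + 485/282 = -21326329/282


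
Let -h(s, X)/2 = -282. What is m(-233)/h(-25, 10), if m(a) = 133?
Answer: 133/564 ≈ 0.23582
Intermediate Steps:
h(s, X) = 564 (h(s, X) = -2*(-282) = 564)
m(-233)/h(-25, 10) = 133/564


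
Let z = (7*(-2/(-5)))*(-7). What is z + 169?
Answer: 747/5 ≈ 149.40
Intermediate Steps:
z = -98/5 (z = (7*(-2*(-⅕)))*(-7) = (7*(⅖))*(-7) = (14/5)*(-7) = -98/5 ≈ -19.600)
z + 169 = -98/5 + 169 = 747/5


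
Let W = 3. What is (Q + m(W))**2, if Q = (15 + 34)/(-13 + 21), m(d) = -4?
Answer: 289/64 ≈ 4.5156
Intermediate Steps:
Q = 49/8 ≈ 6.1250
(Q + m(W))**2 = (49/8 - 4)**2 = (17/8)**2 = 289/64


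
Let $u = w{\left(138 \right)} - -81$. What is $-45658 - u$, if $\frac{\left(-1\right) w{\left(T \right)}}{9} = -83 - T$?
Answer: $-47728$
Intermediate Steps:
$w{\left(T \right)} = 747 + 9 T$ ($w{\left(T \right)} = - 9 \left(-83 - T\right) = 747 + 9 T$)
$u = 2070$ ($u = \left(747 + 9 \cdot 138\right) - -81 = \left(747 + 1242\right) + 81 = 1989 + 81 = 2070$)
$-45658 - u = -45658 - 2070 = -47728$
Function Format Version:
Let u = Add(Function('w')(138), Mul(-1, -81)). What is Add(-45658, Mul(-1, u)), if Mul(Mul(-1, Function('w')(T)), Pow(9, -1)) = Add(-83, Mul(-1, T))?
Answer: -47728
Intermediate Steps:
Function('w')(T) = Add(747, Mul(9, T)) (Function('w')(T) = Mul(-9, Add(-83, Mul(-1, T))) = Add(747, Mul(9, T)))
u = 2070 (u = Add(Add(747, Mul(9, 138)), Mul(-1, -81)) = Add(Add(747, 1242), 81) = Add(1989, 81) = 2070)
Add(-45658, Mul(-1, u)) = Add(-45658, Mul(-1, 2070)) = Add(-45658, -2070) = -47728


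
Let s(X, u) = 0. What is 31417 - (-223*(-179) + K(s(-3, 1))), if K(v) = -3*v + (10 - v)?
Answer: -8510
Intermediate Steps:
K(v) = 10 - 4*v
31417 - (-223*(-179) + K(s(-3, 1))) = 31417 - (-223*(-179) + (10 - 4*0)) = 31417 - (39917 + (10 + 0)) = 31417 - (39917 + 10) = 31417 - 1*39927 = 31417 - 39927 = -8510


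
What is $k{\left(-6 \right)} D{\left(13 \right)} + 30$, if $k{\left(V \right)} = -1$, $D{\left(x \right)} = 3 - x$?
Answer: $40$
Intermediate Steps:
$k{\left(-6 \right)} D{\left(13 \right)} + 30 = - (3 - 13) + 30 = \left(-1\right) \left(-10\right) + 30 = 10 + 30 = 40$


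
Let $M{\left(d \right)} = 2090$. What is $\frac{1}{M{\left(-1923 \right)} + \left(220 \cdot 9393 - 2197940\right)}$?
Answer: $- \frac{1}{129390} \approx -7.7286 \cdot 10^{-6}$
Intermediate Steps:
$\frac{1}{M{\left(-1923 \right)} + \left(220 \cdot 9393 - 2197940\right)} = \frac{1}{2090 + \left(220 \cdot 9393 - 2197940\right)} = \frac{1}{2090 + \left(2066460 - 2197940\right)} = \frac{1}{2090 - 131480} = \frac{1}{-129390} = - \frac{1}{129390}$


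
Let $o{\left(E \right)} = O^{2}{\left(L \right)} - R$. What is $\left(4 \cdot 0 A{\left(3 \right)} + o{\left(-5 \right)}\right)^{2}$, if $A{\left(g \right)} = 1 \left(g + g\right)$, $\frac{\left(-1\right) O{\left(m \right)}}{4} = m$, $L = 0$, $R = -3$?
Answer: $9$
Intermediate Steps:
$O{\left(m \right)} = - 4 m$
$A{\left(g \right)} = 2 g$ ($A{\left(g \right)} = 1 \cdot 2 g = 2 g$)
$o{\left(E \right)} = 3$ ($o{\left(E \right)} = \left(\left(-4\right) 0\right)^{2} - -3 = 0^{2} + 3 = 0 + 3 = 3$)
$\left(4 \cdot 0 A{\left(3 \right)} + o{\left(-5 \right)}\right)^{2} = \left(4 \cdot 0 \cdot 2 \cdot 3 + 3\right)^{2} = \left(0 \cdot 6 + 3\right)^{2} = \left(0 + 3\right)^{2} = 3^{2} = 9$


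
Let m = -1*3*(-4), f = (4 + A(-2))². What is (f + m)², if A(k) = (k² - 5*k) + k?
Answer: 71824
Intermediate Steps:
A(k) = k² - 4*k
f = 256 (f = (4 - 2*(-4 - 2))² = (4 - 2*(-6))² = (4 + 12)² = 16² = 256)
m = 12 (m = -3*(-4) = 12)
(f + m)² = (256 + 12)² = 268² = 71824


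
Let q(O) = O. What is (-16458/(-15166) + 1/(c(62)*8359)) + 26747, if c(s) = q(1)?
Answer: 1695462079653/63386297 ≈ 26748.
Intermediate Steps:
c(s) = 1
(-16458/(-15166) + 1/(c(62)*8359)) + 26747 = (-16458/(-15166) + 1/(1*8359)) + 26747 = (-16458*(-1/15166) + 1*(1/8359)) + 26747 = (8229/7583 + 1/8359) + 26747 = 68793794/63386297 + 26747 = 1695462079653/63386297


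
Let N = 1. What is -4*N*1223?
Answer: -4892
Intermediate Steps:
-4*N*1223 = -4*1*1223 = -4*1223 = -4892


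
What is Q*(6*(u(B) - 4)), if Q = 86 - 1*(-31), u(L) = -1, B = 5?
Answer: -3510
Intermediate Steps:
Q = 117 (Q = 86 + 31 = 117)
Q*(6*(u(B) - 4)) = 117*(6*(-1 - 4)) = 117*(6*(-5)) = 117*(-30) = -3510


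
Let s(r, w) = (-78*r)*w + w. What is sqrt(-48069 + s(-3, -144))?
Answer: 3*I*sqrt(9101) ≈ 286.2*I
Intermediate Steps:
s(r, w) = w - 78*r*w (s(r, w) = -78*r*w + w = w - 78*r*w)
sqrt(-48069 + s(-3, -144)) = sqrt(-48069 - 144*(1 - 78*(-3))) = sqrt(-48069 - 144*(1 + 234)) = sqrt(-48069 - 144*235) = sqrt(-48069 - 33840) = sqrt(-81909) = 3*I*sqrt(9101)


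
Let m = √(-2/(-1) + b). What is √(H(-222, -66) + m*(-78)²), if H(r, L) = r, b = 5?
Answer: √(-222 + 6084*√7) ≈ 125.99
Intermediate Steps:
m = √7 (m = √(-2/(-1) + 5) = √(-2*(-1) + 5) = √(2 + 5) = √7 ≈ 2.6458)
√(H(-222, -66) + m*(-78)²) = √(-222 + √7*(-78)²) = √(-222 + √7*6084) = √(-222 + 6084*√7)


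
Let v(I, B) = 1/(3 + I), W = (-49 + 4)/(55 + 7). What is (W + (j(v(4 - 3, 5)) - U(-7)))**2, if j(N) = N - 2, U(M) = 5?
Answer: 859329/15376 ≈ 55.888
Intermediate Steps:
W = -45/62 ≈ -0.72581
j(N) = -2 + N
(W + (j(v(4 - 3, 5)) - U(-7)))**2 = (-45/62 + ((-2 + 1/(3 + (4 - 3))) - 1*5))**2 = (-45/62 + ((-2 + 1/(3 + 1)) - 5))**2 = (-45/62 + ((-2 + 1/4) - 5))**2 = (-45/62 + (-7/4 - 5))**2 = (-45/62 - 27/4)**2 = (-927/124)**2 = 859329/15376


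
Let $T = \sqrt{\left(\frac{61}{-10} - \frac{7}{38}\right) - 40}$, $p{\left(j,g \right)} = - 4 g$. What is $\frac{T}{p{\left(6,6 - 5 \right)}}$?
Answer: $- \frac{i \sqrt{417715}}{380} \approx - 1.7008 i$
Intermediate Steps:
$T = \frac{i \sqrt{417715}}{95}$ ($T = \sqrt{\left(61 \left(- \frac{1}{10}\right) - \frac{7}{38}\right) - 40} = \sqrt{\left(- \frac{61}{10} - \frac{7}{38}\right) - 40} = \sqrt{- \frac{597}{95} - 40} = \sqrt{- \frac{4397}{95}} = \frac{i \sqrt{417715}}{95} \approx 6.8033 i$)
$\frac{T}{p{\left(6,6 - 5 \right)}} = \frac{\frac{1}{95} i \sqrt{417715}}{\left(-4\right) \left(6 - 5\right)} = \frac{\frac{1}{95} i \sqrt{417715}}{\left(-4\right) 1} = \frac{\frac{1}{95} i \sqrt{417715}}{-4} = \frac{i \sqrt{417715}}{95} \left(- \frac{1}{4}\right) = - \frac{i \sqrt{417715}}{380}$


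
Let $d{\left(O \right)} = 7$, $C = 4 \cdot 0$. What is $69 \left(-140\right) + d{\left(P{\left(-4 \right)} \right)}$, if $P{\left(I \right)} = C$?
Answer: $-9653$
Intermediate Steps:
$C = 0$
$P{\left(I \right)} = 0$
$69 \left(-140\right) + d{\left(P{\left(-4 \right)} \right)} = 69 \left(-140\right) + 7 = -9660 + 7 = -9653$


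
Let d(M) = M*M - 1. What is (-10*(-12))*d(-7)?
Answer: 5760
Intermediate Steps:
d(M) = -1 + M² (d(M) = M² - 1 = -1 + M²)
(-10*(-12))*d(-7) = (-10*(-12))*(-1 + (-7)²) = 120*(-1 + 49) = 120*48 = 5760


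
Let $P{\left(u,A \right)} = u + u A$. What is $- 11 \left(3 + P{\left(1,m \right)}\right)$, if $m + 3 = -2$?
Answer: $11$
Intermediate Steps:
$m = -5$ ($m = -3 - 2 = -5$)
$P{\left(u,A \right)} = u + A u$
$- 11 \left(3 + P{\left(1,m \right)}\right) = - 11 \left(3 + 1 \left(1 - 5\right)\right) = - 11 \left(3 + 1 \left(-4\right)\right) = - 11 \left(3 - 4\right) = \left(-11\right) \left(-1\right) = 11$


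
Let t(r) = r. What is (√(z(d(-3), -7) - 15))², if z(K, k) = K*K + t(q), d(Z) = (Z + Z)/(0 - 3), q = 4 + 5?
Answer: -2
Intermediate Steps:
q = 9
d(Z) = -2*Z/3 (d(Z) = (2*Z)/(-3) = (2*Z)*(-⅓) = -2*Z/3)
z(K, k) = 9 + K² (z(K, k) = K*K + 9 = K² + 9 = 9 + K²)
(√(z(d(-3), -7) - 15))² = (√((9 + (-⅔*(-3))²) - 15))² = (√((9 + 2²) - 15))² = (√((9 + 4) - 15))² = (√(13 - 15))² = (√(-2))² = (I*√2)² = -2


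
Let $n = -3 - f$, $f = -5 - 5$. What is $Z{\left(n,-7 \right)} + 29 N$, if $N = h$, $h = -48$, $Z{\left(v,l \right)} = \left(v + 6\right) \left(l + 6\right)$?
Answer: $-1405$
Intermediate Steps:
$f = -10$ ($f = -5 - 5 = -10$)
$n = 7$ ($n = -3 - -10 = -3 + 10 = 7$)
$Z{\left(v,l \right)} = \left(6 + l\right) \left(6 + v\right)$ ($Z{\left(v,l \right)} = \left(6 + v\right) \left(6 + l\right) = \left(6 + l\right) \left(6 + v\right)$)
$N = -48$
$Z{\left(n,-7 \right)} + 29 N = \left(36 + 6 \left(-7\right) + 6 \cdot 7 - 49\right) + 29 \left(-48\right) = \left(36 - 42 + 42 - 49\right) - 1392 = -13 - 1392 = -1405$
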